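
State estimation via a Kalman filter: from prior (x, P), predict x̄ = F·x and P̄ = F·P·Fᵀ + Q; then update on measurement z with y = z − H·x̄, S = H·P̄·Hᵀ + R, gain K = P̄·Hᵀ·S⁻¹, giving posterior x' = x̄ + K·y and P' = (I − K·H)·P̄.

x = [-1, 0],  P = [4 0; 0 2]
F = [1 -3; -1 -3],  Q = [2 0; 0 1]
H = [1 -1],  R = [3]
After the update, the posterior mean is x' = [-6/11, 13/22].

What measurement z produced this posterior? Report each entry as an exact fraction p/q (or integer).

z = [-1]

x̄ = F·x = [-1, 1]
P̄ = F·P·Fᵀ + Q = [24 14; 14 23]
S = H·P̄·Hᵀ + R = [22]
K = P̄·Hᵀ·S⁻¹ = [5/11; -9/22]
x' − x̄ = [5/11, -9/22] = K·y
y = (KᵀK)⁻¹·Kᵀ·(x' − x̄) = [1]
z = y + H·x̄ = [1] + [-2] = [-1]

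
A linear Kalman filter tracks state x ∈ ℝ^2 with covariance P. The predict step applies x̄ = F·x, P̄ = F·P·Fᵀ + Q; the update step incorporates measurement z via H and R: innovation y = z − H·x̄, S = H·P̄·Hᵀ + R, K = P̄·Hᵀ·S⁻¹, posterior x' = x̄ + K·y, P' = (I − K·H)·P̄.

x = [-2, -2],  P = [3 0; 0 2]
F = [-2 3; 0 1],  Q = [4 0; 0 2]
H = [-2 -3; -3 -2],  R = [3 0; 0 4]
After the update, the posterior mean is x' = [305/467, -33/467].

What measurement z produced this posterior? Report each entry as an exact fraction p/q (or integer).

x̄ = F·x = [-2, -2]
P̄ = F·P·Fᵀ + Q = [34 6; 6 4]
S = H·P̄·Hᵀ + R = [247 306; 306 398]
K = P̄·Hᵀ·S⁻¹ = [328/2335 -921/2335; -798/2335 461/2335]
x' − x̄ = [1239/467, 901/467] = K·y
y = (KᵀK)⁻¹·Kᵀ·(x' − x̄) = [-12, -11]
z = y + H·x̄ = [-12, -11] + [10, 10] = [-2, -1]

z = [-2, -1]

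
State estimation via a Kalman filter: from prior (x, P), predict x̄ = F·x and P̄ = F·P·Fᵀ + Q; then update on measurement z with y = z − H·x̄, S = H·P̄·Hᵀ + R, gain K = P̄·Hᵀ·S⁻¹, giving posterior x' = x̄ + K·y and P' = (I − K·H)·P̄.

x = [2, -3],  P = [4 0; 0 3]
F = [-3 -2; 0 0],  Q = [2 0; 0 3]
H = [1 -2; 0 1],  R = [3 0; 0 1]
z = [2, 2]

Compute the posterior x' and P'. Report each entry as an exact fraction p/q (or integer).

x' = [125/28, 153/112]
P' = [75/14 75/56; 75/56 159/224]

x̄ = F·x = [0, 0]
P̄ = F·P·Fᵀ + Q = [50 0; 0 3]
y = z − H·x̄ = [2, 2]
S = H·P̄·Hᵀ + R = [65 -6; -6 4]
K = P̄·Hᵀ·S⁻¹ = [25/28 75/56; -3/112 159/224]
x' = x̄ + K·y = [125/28, 153/112]
P' = (I − K·H)·P̄ = [75/14 75/56; 75/56 159/224]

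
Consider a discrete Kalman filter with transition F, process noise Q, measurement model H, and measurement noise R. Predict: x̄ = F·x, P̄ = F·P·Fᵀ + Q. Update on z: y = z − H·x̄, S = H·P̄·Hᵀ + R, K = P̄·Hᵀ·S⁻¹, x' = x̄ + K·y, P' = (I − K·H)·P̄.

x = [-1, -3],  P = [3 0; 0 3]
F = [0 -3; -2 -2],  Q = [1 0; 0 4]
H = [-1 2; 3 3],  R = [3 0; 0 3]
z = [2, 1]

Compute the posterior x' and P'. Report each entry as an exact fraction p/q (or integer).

x' = [-4369/13319, 9762/13319]
P' = [6064/13319 -3166/13319; -3166/13319 4684/13319]

x̄ = F·x = [9, 8]
P̄ = F·P·Fᵀ + Q = [28 18; 18 28]
y = z − H·x̄ = [-5, -50]
S = H·P̄·Hᵀ + R = [71 138; 138 831]
K = P̄·Hᵀ·S⁻¹ = [-4132/13319 2898/13319; 4178/13319 1518/13319]
x' = x̄ + K·y = [-4369/13319, 9762/13319]
P' = (I − K·H)·P̄ = [6064/13319 -3166/13319; -3166/13319 4684/13319]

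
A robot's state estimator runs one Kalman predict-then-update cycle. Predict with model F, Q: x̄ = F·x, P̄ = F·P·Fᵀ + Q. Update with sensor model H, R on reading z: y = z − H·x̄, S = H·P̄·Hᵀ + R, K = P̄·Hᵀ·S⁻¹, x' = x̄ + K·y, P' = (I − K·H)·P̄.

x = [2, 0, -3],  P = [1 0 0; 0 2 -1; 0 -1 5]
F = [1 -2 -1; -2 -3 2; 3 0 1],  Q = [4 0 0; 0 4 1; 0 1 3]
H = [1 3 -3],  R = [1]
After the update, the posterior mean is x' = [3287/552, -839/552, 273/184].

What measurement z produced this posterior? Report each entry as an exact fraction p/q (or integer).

z = [-3]

x̄ = F·x = [5, -10, 3]
P̄ = F·P·Fᵀ + Q = [14 1 0; 1 58 8; 0 8 17]
S = H·P̄·Hᵀ + R = [552]
K = P̄·Hᵀ·S⁻¹ = [17/552; 151/552; -9/184]
x' − x̄ = [527/552, 4681/552, -279/184] = K·y
y = (KᵀK)⁻¹·Kᵀ·(x' − x̄) = [31]
z = y + H·x̄ = [31] + [-34] = [-3]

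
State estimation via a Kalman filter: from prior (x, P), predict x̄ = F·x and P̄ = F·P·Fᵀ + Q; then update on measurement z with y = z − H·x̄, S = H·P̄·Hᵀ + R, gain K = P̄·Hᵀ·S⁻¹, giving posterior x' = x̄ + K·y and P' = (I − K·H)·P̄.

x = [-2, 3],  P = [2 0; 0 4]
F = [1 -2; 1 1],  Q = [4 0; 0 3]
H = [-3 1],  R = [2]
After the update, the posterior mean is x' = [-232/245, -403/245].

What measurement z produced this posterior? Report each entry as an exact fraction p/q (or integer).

z = [1]

x̄ = F·x = [-8, 1]
P̄ = F·P·Fᵀ + Q = [22 -6; -6 9]
S = H·P̄·Hᵀ + R = [245]
K = P̄·Hᵀ·S⁻¹ = [-72/245; 27/245]
x' − x̄ = [1728/245, -648/245] = K·y
y = (KᵀK)⁻¹·Kᵀ·(x' − x̄) = [-24]
z = y + H·x̄ = [-24] + [25] = [1]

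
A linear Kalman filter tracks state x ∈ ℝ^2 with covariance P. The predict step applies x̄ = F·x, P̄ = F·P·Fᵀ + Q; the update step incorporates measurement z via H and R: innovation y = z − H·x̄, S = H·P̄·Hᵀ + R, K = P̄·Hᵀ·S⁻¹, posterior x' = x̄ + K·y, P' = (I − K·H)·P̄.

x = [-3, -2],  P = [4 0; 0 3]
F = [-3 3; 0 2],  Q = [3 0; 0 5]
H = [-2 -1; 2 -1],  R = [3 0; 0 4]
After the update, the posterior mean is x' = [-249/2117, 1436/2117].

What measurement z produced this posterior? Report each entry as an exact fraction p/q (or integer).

z = [-1, -2]

x̄ = F·x = [3, -4]
P̄ = F·P·Fᵀ + Q = [66 18; 18 17]
S = H·P̄·Hᵀ + R = [356 -247; -247 213]
K = P̄·Hᵀ·S⁻¹ = [-3792/14819 3534/14819; -6596/14819 -6327/14819]
x' − x̄ = [-6600/2117, 9904/2117] = K·y
y = (KᵀK)⁻¹·Kᵀ·(x' − x̄) = [1, -12]
z = y + H·x̄ = [1, -12] + [-2, 10] = [-1, -2]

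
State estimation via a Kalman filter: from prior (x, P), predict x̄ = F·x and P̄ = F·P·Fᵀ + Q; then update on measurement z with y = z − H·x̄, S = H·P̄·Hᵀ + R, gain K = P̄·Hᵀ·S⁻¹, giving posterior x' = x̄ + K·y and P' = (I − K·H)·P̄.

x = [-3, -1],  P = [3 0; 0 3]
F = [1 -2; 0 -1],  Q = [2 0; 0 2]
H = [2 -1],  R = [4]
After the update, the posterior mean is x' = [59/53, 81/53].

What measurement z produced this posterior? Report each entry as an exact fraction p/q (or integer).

z = [1]

x̄ = F·x = [-1, 1]
P̄ = F·P·Fᵀ + Q = [17 6; 6 5]
S = H·P̄·Hᵀ + R = [53]
K = P̄·Hᵀ·S⁻¹ = [28/53; 7/53]
x' − x̄ = [112/53, 28/53] = K·y
y = (KᵀK)⁻¹·Kᵀ·(x' − x̄) = [4]
z = y + H·x̄ = [4] + [-3] = [1]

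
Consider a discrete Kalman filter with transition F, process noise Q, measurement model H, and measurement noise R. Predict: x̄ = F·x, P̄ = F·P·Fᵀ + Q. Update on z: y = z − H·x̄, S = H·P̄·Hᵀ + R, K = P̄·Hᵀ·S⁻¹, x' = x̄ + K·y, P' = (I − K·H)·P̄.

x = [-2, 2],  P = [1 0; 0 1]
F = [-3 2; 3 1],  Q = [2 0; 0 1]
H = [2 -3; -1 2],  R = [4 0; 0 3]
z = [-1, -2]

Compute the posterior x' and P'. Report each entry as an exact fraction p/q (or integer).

x̄ = F·x = [10, -4]
P̄ = F·P·Fᵀ + Q = [15 -7; -7 11]
y = z − H·x̄ = [-33, 16]
S = H·P̄·Hᵀ + R = [247 -145; -145 90]
K = P̄·Hᵀ·S⁻¹ = [77/241 232/1205; -5/241 348/1205]
x' = x̄ + K·y = [3057/1205, 1573/1205]
P' = (I − K·H)·P̄ = [5168/1205 2932/1205; 2932/1205 1988/1205]

x' = [3057/1205, 1573/1205]
P' = [5168/1205 2932/1205; 2932/1205 1988/1205]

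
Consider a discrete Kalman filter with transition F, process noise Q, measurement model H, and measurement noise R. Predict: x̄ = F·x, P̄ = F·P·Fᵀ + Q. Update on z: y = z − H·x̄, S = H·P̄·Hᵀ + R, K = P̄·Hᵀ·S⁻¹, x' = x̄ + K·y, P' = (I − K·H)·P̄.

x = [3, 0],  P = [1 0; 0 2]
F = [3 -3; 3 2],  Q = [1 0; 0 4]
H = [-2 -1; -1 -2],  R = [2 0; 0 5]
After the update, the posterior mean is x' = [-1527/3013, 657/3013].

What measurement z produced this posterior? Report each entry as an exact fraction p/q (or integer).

x̄ = F·x = [9, 9]
P̄ = F·P·Fᵀ + Q = [28 -3; -3 21]
S = H·P̄·Hᵀ + R = [123 83; 83 105]
K = P̄·Hᵀ·S⁻¹ = [-3739/6026 1693/6026; 831/3013 -1776/3013]
x' − x̄ = [-28644/3013, -26460/3013] = K·y
y = (KᵀK)⁻¹·Kᵀ·(x' − x̄) = [28, 28]
z = y + H·x̄ = [28, 28] + [-27, -27] = [1, 1]

z = [1, 1]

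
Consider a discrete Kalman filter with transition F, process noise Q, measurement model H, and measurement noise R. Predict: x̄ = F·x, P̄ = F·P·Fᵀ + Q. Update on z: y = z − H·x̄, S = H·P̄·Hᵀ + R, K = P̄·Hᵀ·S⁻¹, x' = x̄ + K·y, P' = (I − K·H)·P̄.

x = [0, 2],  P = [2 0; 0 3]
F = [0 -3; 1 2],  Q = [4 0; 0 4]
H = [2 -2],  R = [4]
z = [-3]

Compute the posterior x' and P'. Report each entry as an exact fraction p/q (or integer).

x̄ = F·x = [-6, 4]
P̄ = F·P·Fᵀ + Q = [31 -18; -18 18]
y = z − H·x̄ = [17]
S = H·P̄·Hᵀ + R = [344]
K = P̄·Hᵀ·S⁻¹ = [49/172; -9/43]
x' = x̄ + K·y = [-199/172, 19/43]
P' = (I − K·H)·P̄ = [265/86 108/43; 108/43 126/43]

x' = [-199/172, 19/43]
P' = [265/86 108/43; 108/43 126/43]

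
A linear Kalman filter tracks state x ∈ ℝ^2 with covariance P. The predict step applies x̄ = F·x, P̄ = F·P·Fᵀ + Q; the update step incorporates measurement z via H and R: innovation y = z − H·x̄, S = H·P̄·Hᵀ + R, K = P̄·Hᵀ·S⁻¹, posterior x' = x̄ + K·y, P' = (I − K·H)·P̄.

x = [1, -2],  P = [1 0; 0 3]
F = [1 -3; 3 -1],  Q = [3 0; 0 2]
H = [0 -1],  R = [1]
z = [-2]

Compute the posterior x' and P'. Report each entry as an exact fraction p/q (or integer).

x' = [23/5, 11/5]
P' = [107/5 4/5; 4/5 14/15]

x̄ = F·x = [7, 5]
P̄ = F·P·Fᵀ + Q = [31 12; 12 14]
y = z − H·x̄ = [3]
S = H·P̄·Hᵀ + R = [15]
K = P̄·Hᵀ·S⁻¹ = [-4/5; -14/15]
x' = x̄ + K·y = [23/5, 11/5]
P' = (I − K·H)·P̄ = [107/5 4/5; 4/5 14/15]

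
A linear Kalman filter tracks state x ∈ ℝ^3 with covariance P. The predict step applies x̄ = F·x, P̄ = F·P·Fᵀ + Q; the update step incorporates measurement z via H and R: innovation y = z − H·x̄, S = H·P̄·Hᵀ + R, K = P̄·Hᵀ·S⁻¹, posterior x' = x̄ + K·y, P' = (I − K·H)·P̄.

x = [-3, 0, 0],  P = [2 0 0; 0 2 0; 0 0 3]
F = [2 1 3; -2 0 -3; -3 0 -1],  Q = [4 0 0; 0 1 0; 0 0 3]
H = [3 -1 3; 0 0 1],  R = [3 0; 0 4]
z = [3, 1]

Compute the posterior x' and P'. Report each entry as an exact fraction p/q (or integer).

x̄ = F·x = [-6, 6, 9]
P̄ = F·P·Fᵀ + Q = [41 -35 -21; -35 36 21; -21 21 24]
y = z − H·x̄ = [0, -8]
S = H·P̄·Hᵀ + R = [330 -12; -12 28]
K = P̄·Hᵀ·S⁻¹ = [301/1137 -965/1516; -161/758 999/1516; -2/379 324/379]
x' = x̄ + K·y = [-344/379, 276/379, 819/379]
P' = (I − K·H)·P̄ = [11293/4548 -1491/1516 -965/379; -1491/1516 8481/1516 999/379; -965/379 999/379 1296/379]

x' = [-344/379, 276/379, 819/379]
P' = [11293/4548 -1491/1516 -965/379; -1491/1516 8481/1516 999/379; -965/379 999/379 1296/379]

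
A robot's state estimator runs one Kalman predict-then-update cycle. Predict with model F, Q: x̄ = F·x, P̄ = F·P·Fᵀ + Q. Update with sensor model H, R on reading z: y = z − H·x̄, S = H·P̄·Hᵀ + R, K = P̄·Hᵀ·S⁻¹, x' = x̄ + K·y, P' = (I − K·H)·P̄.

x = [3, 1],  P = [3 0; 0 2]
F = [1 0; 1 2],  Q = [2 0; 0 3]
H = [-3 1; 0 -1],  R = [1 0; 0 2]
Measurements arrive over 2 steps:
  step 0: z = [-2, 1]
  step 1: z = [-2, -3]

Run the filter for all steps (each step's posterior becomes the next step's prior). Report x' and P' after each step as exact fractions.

step 0: x' = [411/647, -123/647], P' = [193/647 372/647; 372/647 1126/647]
step 1: x' = [290987/197065, 496711/197065], P' = [54931/197065 105788/197065; 105788/197065 327994/197065]

step 0: x̄ = F·x = [3, 5]
step 0: P̄ = F·P·Fᵀ + Q = [5 3; 3 14]
step 0: y = z − H·x̄ = [2, 6]
step 0: S = H·P̄·Hᵀ + R = [42 -5; -5 16]
step 0: K = P̄·Hᵀ·S⁻¹ = [-207/647 -186/647; 10/647 -563/647]
step 0: x' = x̄ + K·y = [411/647, -123/647]
step 0: P' = (I − K·H)·P̄ = [193/647 372/647; 372/647 1126/647]
step 1: x̄ = F·x = [411/647, 165/647]
step 1: P̄ = F·P·Fᵀ + Q = [1487/647 937/647; 937/647 8126/647]
step 1: y = z − H·x̄ = [-226/647, -1776/647]
step 1: S = H·P̄·Hᵀ + R = [16534/647 -5315/647; -5315/647 9420/647]
step 1: K = P̄·Hᵀ·S⁻¹ = [-11801/39413 -52894/197065; 2126/39413 -163997/197065]
step 1: x' = x̄ + K·y = [290987/197065, 496711/197065]
step 1: P' = (I − K·H)·P̄ = [54931/197065 105788/197065; 105788/197065 327994/197065]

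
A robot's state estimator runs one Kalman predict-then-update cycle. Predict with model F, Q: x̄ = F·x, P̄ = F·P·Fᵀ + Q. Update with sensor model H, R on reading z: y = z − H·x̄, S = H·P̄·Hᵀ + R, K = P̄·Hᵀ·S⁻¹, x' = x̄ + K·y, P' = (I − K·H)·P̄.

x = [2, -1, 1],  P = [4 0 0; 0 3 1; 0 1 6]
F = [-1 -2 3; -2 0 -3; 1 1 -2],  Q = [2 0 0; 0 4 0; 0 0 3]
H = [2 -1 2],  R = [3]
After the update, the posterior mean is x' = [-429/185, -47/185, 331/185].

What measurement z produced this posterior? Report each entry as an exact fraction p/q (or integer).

z = [-1]

x̄ = F·x = [3, -7, -1]
P̄ = F·P·Fᵀ + Q = [60 -40 -39; -40 74 25; -39 25 30]
S = H·P̄·Hᵀ + R = [185]
K = P̄·Hᵀ·S⁻¹ = [82/185; -104/185; -43/185]
x' − x̄ = [-984/185, 1248/185, 516/185] = K·y
y = (KᵀK)⁻¹·Kᵀ·(x' − x̄) = [-12]
z = y + H·x̄ = [-12] + [11] = [-1]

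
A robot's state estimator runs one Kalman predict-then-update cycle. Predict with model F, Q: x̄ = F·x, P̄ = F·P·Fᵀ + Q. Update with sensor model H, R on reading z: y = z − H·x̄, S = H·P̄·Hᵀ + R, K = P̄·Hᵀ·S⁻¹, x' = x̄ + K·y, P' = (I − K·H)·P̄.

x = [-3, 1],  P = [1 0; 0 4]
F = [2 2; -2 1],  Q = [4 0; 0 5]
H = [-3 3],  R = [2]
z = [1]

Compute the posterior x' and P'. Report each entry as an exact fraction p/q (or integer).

x̄ = F·x = [-4, 7]
P̄ = F·P·Fᵀ + Q = [24 4; 4 13]
y = z − H·x̄ = [-32]
S = H·P̄·Hᵀ + R = [263]
K = P̄·Hᵀ·S⁻¹ = [-60/263; 27/263]
x' = x̄ + K·y = [868/263, 977/263]
P' = (I − K·H)·P̄ = [2712/263 2672/263; 2672/263 2690/263]

x' = [868/263, 977/263]
P' = [2712/263 2672/263; 2672/263 2690/263]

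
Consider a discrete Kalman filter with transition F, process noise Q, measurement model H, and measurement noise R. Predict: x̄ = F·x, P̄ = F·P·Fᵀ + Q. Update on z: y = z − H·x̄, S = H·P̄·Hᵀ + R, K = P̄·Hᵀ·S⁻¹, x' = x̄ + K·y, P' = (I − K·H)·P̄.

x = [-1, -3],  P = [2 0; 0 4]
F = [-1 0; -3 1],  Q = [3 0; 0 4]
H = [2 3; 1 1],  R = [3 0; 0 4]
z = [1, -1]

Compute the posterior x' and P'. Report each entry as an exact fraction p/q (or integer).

x' = [11/19, -10/57]
P' = [46/19 -274/171; -274/171 2098/1539]

x̄ = F·x = [1, 0]
P̄ = F·P·Fᵀ + Q = [5 6; 6 26]
y = z − H·x̄ = [-1, -2]
S = H·P̄·Hᵀ + R = [329 118; 118 47]
K = P̄·Hᵀ·S⁻¹ = [2/171 35/171; 454/1539 -92/1539]
x' = x̄ + K·y = [11/19, -10/57]
P' = (I − K·H)·P̄ = [46/19 -274/171; -274/171 2098/1539]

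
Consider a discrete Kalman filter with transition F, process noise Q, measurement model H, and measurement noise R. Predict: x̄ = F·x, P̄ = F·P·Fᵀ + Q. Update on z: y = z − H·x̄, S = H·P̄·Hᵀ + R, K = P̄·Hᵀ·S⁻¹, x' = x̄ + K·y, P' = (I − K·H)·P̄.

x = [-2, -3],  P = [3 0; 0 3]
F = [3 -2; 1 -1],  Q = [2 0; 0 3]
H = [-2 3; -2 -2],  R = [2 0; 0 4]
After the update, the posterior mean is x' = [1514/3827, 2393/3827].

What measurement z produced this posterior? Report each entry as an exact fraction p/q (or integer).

x̄ = F·x = [0, 1]
P̄ = F·P·Fᵀ + Q = [41 15; 15 9]
S = H·P̄·Hᵀ + R = [67 80; 80 324]
K = P̄·Hᵀ·S⁻¹ = [-757/3827 -1136/3827; 717/3827 -744/3827]
x' − x̄ = [1514/3827, -1434/3827] = K·y
y = (KᵀK)⁻¹·Kᵀ·(x' − x̄) = [-2, 0]
z = y + H·x̄ = [-2, 0] + [3, -2] = [1, -2]

z = [1, -2]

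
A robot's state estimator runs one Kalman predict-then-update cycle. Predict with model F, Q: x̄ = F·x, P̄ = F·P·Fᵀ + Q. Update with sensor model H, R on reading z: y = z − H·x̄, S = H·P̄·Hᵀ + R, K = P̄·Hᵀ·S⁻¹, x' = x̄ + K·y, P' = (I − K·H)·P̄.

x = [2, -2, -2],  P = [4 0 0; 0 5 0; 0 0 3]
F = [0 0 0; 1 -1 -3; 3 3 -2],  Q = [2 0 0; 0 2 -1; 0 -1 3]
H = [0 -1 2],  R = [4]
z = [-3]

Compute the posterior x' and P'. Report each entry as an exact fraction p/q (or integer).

x' = [0, 371/37, 651/185]
P' = [2 0 0; 0 1396/37 696/37; 0 696/37 1918/185]

x̄ = F·x = [0, 10, 4]
P̄ = F·P·Fᵀ + Q = [2 0 0; 0 38 14; 0 14 96]
y = z − H·x̄ = [-1]
S = H·P̄·Hᵀ + R = [370]
K = P̄·Hᵀ·S⁻¹ = [0; -1/37; 89/185]
x' = x̄ + K·y = [0, 371/37, 651/185]
P' = (I − K·H)·P̄ = [2 0 0; 0 1396/37 696/37; 0 696/37 1918/185]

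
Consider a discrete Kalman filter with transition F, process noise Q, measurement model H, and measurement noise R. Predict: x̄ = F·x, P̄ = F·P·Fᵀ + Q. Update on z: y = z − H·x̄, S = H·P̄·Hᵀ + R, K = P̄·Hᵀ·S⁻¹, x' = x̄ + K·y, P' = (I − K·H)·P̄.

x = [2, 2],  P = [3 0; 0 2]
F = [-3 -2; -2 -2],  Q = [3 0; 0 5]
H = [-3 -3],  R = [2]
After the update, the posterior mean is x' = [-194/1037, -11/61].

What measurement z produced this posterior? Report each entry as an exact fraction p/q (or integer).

x̄ = F·x = [-10, -8]
P̄ = F·P·Fᵀ + Q = [38 26; 26 25]
S = H·P̄·Hᵀ + R = [1037]
K = P̄·Hᵀ·S⁻¹ = [-192/1037; -9/61]
x' − x̄ = [10176/1037, 477/61] = K·y
y = (KᵀK)⁻¹·Kᵀ·(x' − x̄) = [-53]
z = y + H·x̄ = [-53] + [54] = [1]

z = [1]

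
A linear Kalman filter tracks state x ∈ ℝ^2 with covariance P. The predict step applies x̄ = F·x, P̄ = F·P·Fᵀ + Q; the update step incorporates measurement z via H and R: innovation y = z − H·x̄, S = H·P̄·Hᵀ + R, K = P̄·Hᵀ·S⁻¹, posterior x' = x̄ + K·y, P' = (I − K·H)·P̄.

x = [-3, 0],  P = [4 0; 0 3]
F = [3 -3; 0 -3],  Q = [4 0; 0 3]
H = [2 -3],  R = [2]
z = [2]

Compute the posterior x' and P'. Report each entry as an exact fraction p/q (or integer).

x' = [-221/54, -10/3]
P' = [11663/216 215/6; 215/6 24]

x̄ = F·x = [-9, 0]
P̄ = F·P·Fᵀ + Q = [67 27; 27 30]
y = z − H·x̄ = [20]
S = H·P̄·Hᵀ + R = [216]
K = P̄·Hᵀ·S⁻¹ = [53/216; -1/6]
x' = x̄ + K·y = [-221/54, -10/3]
P' = (I − K·H)·P̄ = [11663/216 215/6; 215/6 24]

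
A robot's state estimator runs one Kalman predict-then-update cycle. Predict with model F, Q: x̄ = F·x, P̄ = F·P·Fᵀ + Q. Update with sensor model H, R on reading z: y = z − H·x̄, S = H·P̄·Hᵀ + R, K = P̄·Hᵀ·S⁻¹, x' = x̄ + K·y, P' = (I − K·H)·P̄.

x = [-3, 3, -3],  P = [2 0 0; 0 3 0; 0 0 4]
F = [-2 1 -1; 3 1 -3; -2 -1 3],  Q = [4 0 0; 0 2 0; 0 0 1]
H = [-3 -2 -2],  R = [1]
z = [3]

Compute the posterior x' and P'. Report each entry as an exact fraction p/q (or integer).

x' = [37/48, -131/48, 3/16]
P' = [335/144 -793/144 35/16; -793/144 7871/144 -741/16; 35/16 -741/16 687/16]

x̄ = F·x = [12, 3, -6]
P̄ = F·P·Fᵀ + Q = [19 3 -7; 3 59 -51; -7 -51 48]
y = z − H·x̄ = [33]
S = H·P̄·Hᵀ + R = [144]
K = P̄·Hᵀ·S⁻¹ = [-49/144; -25/144; 3/16]
x' = x̄ + K·y = [37/48, -131/48, 3/16]
P' = (I − K·H)·P̄ = [335/144 -793/144 35/16; -793/144 7871/144 -741/16; 35/16 -741/16 687/16]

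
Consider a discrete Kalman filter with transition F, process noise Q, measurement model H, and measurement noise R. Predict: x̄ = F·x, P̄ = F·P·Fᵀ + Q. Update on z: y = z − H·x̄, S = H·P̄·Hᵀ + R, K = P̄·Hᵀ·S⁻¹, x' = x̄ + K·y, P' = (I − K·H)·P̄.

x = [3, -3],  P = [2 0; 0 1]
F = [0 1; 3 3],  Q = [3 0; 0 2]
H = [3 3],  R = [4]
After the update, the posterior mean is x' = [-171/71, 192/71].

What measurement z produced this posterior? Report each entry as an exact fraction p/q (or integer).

x̄ = F·x = [-3, 0]
P̄ = F·P·Fᵀ + Q = [4 3; 3 29]
S = H·P̄·Hᵀ + R = [355]
K = P̄·Hᵀ·S⁻¹ = [21/355; 96/355]
x' − x̄ = [42/71, 192/71] = K·y
y = (KᵀK)⁻¹·Kᵀ·(x' − x̄) = [10]
z = y + H·x̄ = [10] + [-9] = [1]

z = [1]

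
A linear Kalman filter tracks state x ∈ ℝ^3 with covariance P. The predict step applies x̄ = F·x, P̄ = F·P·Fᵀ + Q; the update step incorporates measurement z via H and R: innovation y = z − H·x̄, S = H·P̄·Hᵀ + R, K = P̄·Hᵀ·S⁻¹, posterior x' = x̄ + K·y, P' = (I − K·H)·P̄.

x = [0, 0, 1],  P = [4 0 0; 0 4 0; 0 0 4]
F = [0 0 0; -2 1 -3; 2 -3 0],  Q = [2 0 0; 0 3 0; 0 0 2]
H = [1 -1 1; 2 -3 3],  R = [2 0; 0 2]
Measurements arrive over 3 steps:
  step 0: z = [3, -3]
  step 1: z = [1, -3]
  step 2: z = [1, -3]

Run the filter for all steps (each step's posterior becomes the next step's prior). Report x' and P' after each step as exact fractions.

step 0: x' = [1980/1871, -1437/1871, -3936/1871], P' = [3384/1871 1218/1871 -1148/1871; 1218/1871 27130/1871 26086/1871; -1148/1871 26086/1871 27070/1871]
step 1: x' = [246952/557239, 910444/557239, 300743/557239], P' = [979824/557239 -584290/557239 -1264928/557239; -584290/557239 23933980/557239 24434800/557239; -1264928/557239 24434800/557239 25519024/557239]
step 2: x' = [216844454/369489781, 41176683/21734693, 250215664/369489781], P' = [661870616/369489781 -39003818/21734693 -1124814068/369489781; -39003818/21734693 1285793094/21734693 1319224938/21734693; -1124814068/369489781 1319224938/21734693 23390950290/369489781]

step 0: x̄ = F·x = [0, -3, 0]
step 0: P̄ = F·P·Fᵀ + Q = [2 0 0; 0 59 -28; 0 -28 54]
step 0: y = z − H·x̄ = [0, -12]
step 0: S = H·P̄·Hᵀ + R = [173 511; 511 1531]
step 0: K = P̄·Hᵀ·S⁻¹ = [509/1871 -165/1871; 87/1871 -348/1871; -82/1871 328/1871]
step 0: x' = x̄ + K·y = [1980/1871, -1437/1871, -3936/1871]
step 0: P' = (I − K·H)·P̄ = [3384/1871 1218/1871 -1148/1871; 1218/1871 27130/1871 26086/1871; -1148/1871 26086/1871 27070/1871]
step 1: x̄ = F·x = [0, 6411/1871, 8271/1871]
step 1: P̄ = F·P·Fᵀ + Q = [2 0 0; 0 114745/1871 156480/1871; 0 156480/1871 246832/1871]
step 1: y = z − H·x̄ = [11/1871, -11193/1871]
step 1: S = H·P̄·Hᵀ + R = [56101/1871 153335/1871; 153335/1871 456263/1871]
step 1: K = P̄·Hᵀ·S⁻¹ = [149593/557239 -41133/557239; -41735/557239 166940/557239; -90352/557239 361408/557239]
step 1: x' = x̄ + K·y = [246952/557239, 910444/557239, 300743/557239]
step 1: P' = (I − K·H)·P̄ = [979824/557239 -584290/557239 -1264928/557239; -584290/557239 23933980/557239 24434800/557239; -1264928/557239 24434800/557239 25519024/557239]
step 2: x̄ = F·x = [0, -485689/557239, -2237428/557239]
step 2: P̄ = F·P·Fᵀ + Q = [2 0 0; 0 99745433/557239 147107212/557239; 0 147107212/557239 227451074/557239]
step 2: y = z − H·x̄ = [2308978/557239, 3583500/557239]
step 2: S = H·P̄·Hᵀ + R = [35211039/557239 101175205/557239; 101175205/557239 302411137/557239]
step 2: K = P̄·Hᵀ·S⁻¹ = [100060727/369489781 -30753127/369489781; -2785987/21734693 11143948/21734693; -80343862/369489781 321375448/369489781]
step 2: x' = x̄ + K·y = [216844454/369489781, 41176683/21734693, 250215664/369489781]
step 2: P' = (I − K·H)·P̄ = [661870616/369489781 -39003818/21734693 -1124814068/369489781; -39003818/21734693 1285793094/21734693 1319224938/21734693; -1124814068/369489781 1319224938/21734693 23390950290/369489781]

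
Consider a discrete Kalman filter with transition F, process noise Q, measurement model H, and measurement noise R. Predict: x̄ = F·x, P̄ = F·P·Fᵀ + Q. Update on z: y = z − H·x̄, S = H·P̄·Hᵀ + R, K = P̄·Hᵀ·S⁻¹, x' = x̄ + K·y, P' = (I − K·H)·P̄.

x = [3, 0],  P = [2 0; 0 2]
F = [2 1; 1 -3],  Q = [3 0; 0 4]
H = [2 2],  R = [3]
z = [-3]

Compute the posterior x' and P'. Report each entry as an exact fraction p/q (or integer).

x̄ = F·x = [6, 3]
P̄ = F·P·Fᵀ + Q = [13 -2; -2 24]
y = z − H·x̄ = [-21]
S = H·P̄·Hᵀ + R = [135]
K = P̄·Hᵀ·S⁻¹ = [22/135; 44/135]
x' = x̄ + K·y = [116/45, -173/45]
P' = (I − K·H)·P̄ = [1271/135 -1238/135; -1238/135 1304/135]

x' = [116/45, -173/45]
P' = [1271/135 -1238/135; -1238/135 1304/135]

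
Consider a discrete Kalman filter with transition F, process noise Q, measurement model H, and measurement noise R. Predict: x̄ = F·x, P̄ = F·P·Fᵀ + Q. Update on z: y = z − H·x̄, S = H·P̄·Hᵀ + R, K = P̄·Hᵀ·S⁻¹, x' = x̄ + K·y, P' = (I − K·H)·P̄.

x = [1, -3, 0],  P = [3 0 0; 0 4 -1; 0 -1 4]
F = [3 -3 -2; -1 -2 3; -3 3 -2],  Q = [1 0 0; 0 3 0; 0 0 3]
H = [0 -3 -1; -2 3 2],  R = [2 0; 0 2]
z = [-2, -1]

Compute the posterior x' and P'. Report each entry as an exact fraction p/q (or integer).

x̄ = F·x = [12, 5, -12]
P̄ = F·P·Fᵀ + Q = [68 -4 -47; -4 70 -52; -47 -52 94]
y = z − H·x̄ = [1, 32]
S = H·P̄·Hᵀ + R = [414 -468; -468 1080]
K = P̄·Hᵀ·S⁻¹ = [-43/198 -7/22; -181/352 -743/6336; 53/96 205/576]
x' = x̄ + K·y = [317/198, 2323/3168, -17/288]
P' = (I − K·H)·P̄ = [755/198 -202/99 59/9; -202/99 2243/1056 -171/32; 59/9 -171/32 1433/96]

x' = [317/198, 2323/3168, -17/288]
P' = [755/198 -202/99 59/9; -202/99 2243/1056 -171/32; 59/9 -171/32 1433/96]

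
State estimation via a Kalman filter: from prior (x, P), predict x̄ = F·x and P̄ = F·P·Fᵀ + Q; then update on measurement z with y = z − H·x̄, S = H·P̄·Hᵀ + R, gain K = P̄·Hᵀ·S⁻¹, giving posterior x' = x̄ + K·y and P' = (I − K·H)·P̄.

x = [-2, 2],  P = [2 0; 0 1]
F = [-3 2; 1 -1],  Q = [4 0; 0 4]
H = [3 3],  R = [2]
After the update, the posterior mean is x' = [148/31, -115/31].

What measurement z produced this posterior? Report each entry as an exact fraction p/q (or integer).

x̄ = F·x = [10, -4]
P̄ = F·P·Fᵀ + Q = [26 -8; -8 7]
S = H·P̄·Hᵀ + R = [155]
K = P̄·Hᵀ·S⁻¹ = [54/155; -3/155]
x' − x̄ = [-162/31, 9/31] = K·y
y = (KᵀK)⁻¹·Kᵀ·(x' − x̄) = [-15]
z = y + H·x̄ = [-15] + [18] = [3]

z = [3]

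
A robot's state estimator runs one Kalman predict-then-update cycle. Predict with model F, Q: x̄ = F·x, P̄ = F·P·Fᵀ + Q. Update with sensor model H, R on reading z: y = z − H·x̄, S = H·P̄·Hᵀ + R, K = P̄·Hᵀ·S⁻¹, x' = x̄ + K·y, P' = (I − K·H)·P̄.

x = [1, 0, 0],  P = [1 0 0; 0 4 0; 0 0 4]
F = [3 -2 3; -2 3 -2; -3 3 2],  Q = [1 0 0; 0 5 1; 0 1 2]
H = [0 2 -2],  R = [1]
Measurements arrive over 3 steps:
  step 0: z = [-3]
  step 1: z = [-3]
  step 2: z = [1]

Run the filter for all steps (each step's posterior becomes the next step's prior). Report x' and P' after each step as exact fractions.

step 0: x̄ = F·x = [3, -2, -3]
step 0: P̄ = F·P·Fᵀ + Q = [62 -54 -9; -54 61 27; -9 27 63]
step 0: y = z − H·x̄ = [-5]
step 0: S = H·P̄·Hᵀ + R = [281]
step 0: K = P̄·Hᵀ·S⁻¹ = [-90/281; 68/281; -72/281]
step 0: x' = x̄ + K·y = [1293/281, -902/281, -483/281]
step 0: P' = (I − K·H)·P̄ = [9322/281 -9054/281 -9009/281; -9054/281 12517/281 12483/281; -9009/281 12483/281 12519/281]
step 1: x̄ = F·x = [4234/281, -4326/281, -7551/281]
step 1: P̄ = F·P·Fᵀ + Q = [43608/281 -53463/281 -130254/281; -53463/281 88202/281 236582/281; -130254/281 236582/281 668065/281]
step 1: y = z − H·x̄ = [-7293/281]
step 1: S = H·P̄·Hᵀ + R = [1132693/281]
step 1: K = P̄·Hᵀ·S⁻¹ = [153582/1132693; -296760/1132693; -862966/1132693]
step 1: x' = x̄ + K·y = [769468/66629, -572694/66629, -472965/66629]
step 1: P' = (I − K·H)·P̄ = [91840020/1132693 -53310219/1132693 -53387010/1132693; -53310219/1132693 42132706/1132693 42281086/1132693; -53387010/1132693 42281086/1132693 42712569/1132693]
step 2: x̄ = F·x = [2034897/66629, -2311088/66629, -4972416/66629]
step 2: P̄ = F·P·Fᵀ + Q = [552020234/1132693 -562846379/1132693 -1251167827/1132693; -562846379/1132693 628321691/1132693 1453396156/1132693; -1251167827/1132693 1453396156/1132693 3486471290/1132693]
step 2: y = z − H·x̄ = [-5256027/66629]
step 2: S = H·P̄·Hᵀ + R = [4833135369/1132693]
step 2: K = P̄·Hᵀ·S⁻¹ = [1376642896/4833135369; -1650148930/4833135369; -4066150268/4833135369]
step 2: x' = x̄ + K·y = [4334549741/537015041, -4163308642/537015041, -4436780188/537015041]
step 2: P' = (I − K·H)·P̄ = [682305668210/4833135369 -396088737047/4833135369 -396777058495/4833135369; -396088737047/4833135369 277014422003/4833135369 277839496468/4833135369; -396777058495/4833135369 277839496468/4833135369 279872571602/4833135369]

step 0: x' = [1293/281, -902/281, -483/281], P' = [9322/281 -9054/281 -9009/281; -9054/281 12517/281 12483/281; -9009/281 12483/281 12519/281]
step 1: x' = [769468/66629, -572694/66629, -472965/66629], P' = [91840020/1132693 -53310219/1132693 -53387010/1132693; -53310219/1132693 42132706/1132693 42281086/1132693; -53387010/1132693 42281086/1132693 42712569/1132693]
step 2: x' = [4334549741/537015041, -4163308642/537015041, -4436780188/537015041], P' = [682305668210/4833135369 -396088737047/4833135369 -396777058495/4833135369; -396088737047/4833135369 277014422003/4833135369 277839496468/4833135369; -396777058495/4833135369 277839496468/4833135369 279872571602/4833135369]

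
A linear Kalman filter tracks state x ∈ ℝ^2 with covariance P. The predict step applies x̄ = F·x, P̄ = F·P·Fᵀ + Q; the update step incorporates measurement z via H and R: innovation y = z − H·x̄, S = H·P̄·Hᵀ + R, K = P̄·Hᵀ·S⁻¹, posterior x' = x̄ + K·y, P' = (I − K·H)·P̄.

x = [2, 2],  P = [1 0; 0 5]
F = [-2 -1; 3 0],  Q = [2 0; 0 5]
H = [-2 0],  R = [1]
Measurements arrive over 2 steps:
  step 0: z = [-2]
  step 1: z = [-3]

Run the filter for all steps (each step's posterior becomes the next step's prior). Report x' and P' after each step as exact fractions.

step 0: x' = [38/45, 34/15], P' = [11/45 -2/15; -2/15 54/5]
step 1: x' = [3398/2429, 5106/2429], P' = [596/2429 -48/2429; -48/2429 17284/2429]

step 0: x̄ = F·x = [-6, 6]
step 0: P̄ = F·P·Fᵀ + Q = [11 -6; -6 14]
step 0: y = z − H·x̄ = [-14]
step 0: S = H·P̄·Hᵀ + R = [45]
step 0: K = P̄·Hᵀ·S⁻¹ = [-22/45; 4/15]
step 0: x' = x̄ + K·y = [38/45, 34/15]
step 0: P' = (I − K·H)·P̄ = [11/45 -2/15; -2/15 54/5]
step 1: x̄ = F·x = [-178/45, 38/15]
step 1: P̄ = F·P·Fᵀ + Q = [596/45 -16/15; -16/15 36/5]
step 1: y = z − H·x̄ = [-491/45]
step 1: S = H·P̄·Hᵀ + R = [2429/45]
step 1: K = P̄·Hᵀ·S⁻¹ = [-1192/2429; 96/2429]
step 1: x' = x̄ + K·y = [3398/2429, 5106/2429]
step 1: P' = (I − K·H)·P̄ = [596/2429 -48/2429; -48/2429 17284/2429]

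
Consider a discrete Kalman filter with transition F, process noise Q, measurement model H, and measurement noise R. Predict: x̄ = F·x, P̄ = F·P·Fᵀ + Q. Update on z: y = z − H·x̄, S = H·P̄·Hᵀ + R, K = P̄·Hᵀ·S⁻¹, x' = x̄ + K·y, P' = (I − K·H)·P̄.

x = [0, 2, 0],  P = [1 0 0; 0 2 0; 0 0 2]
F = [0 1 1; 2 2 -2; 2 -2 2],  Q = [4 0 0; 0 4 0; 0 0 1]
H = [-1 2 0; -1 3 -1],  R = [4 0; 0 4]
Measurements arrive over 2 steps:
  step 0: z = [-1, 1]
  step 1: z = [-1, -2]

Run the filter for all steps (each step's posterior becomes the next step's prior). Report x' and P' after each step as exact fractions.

step 0: x̄ = F·x = [2, 4, -4]
step 0: P̄ = F·P·Fᵀ + Q = [8 0 0; 0 24 -12; 0 -12 21]
step 0: y = z − H·x̄ = [-7, -13]
step 0: S = H·P̄·Hᵀ + R = [108 176; 176 321]
step 0: K = P̄·Hᵀ·S⁻¹ = [-290/923 136/923; 12/71 12/71; 582/923 -483/923]
step 0: x' = x̄ + K·y = [2108/923, 44/71, -1487/923]
step 0: P' = (I − K·H)·P̄ = [6152/923 192/71 792/923; 192/71 120/71 120/71; 792/923 120/71 5820/923]
step 1: x̄ = F·x = [-915/923, 8334/923, 98/923]
step 1: P̄ = F·P·Fᵀ + Q = [14192/923 -1944/923 15096/923; -1944/923 58972/923 7568/923; 15096/923 7568/923 28939/923]
step 1: y = z − H·x̄ = [-18506/923, -27665/923]
step 1: S = H·P̄·Hᵀ + R = [261548/923 377704/923; 377704/923 574019/923]
step 1: K = P̄·Hᵀ·S⁻¹ = [781880/2024163 -638320/2024163; 372004/674721 -43436/674721; 729484/674721 -505073/674721]
step 1: x' = x̄ + K·y = [1449125/2024163, -64490/674721, 584113/674721]
step 1: P' = (I − K·H)·P̄ = [22151152/2024163 4213112/674721 6106712/674721; 4213112/674721 950188/224907 1504108/224907; 6106712/674721 1504108/224907 3150184/224907]

step 0: x' = [2108/923, 44/71, -1487/923], P' = [6152/923 192/71 792/923; 192/71 120/71 120/71; 792/923 120/71 5820/923]
step 1: x' = [1449125/2024163, -64490/674721, 584113/674721], P' = [22151152/2024163 4213112/674721 6106712/674721; 4213112/674721 950188/224907 1504108/224907; 6106712/674721 1504108/224907 3150184/224907]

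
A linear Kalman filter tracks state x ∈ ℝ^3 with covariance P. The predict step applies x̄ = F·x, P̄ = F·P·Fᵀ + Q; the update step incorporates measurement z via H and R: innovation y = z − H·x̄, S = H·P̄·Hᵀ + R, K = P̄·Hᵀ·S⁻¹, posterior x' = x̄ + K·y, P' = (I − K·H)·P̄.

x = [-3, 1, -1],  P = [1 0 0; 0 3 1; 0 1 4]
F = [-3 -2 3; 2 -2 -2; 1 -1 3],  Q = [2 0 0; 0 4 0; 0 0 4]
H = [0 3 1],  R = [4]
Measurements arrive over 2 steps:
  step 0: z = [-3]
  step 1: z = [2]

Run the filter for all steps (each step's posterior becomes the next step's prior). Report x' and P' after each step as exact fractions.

step 0: x̄ = F·x = [4, -6, -7]
step 0: P̄ = F·P·Fᵀ + Q = [47 -20 30; -20 44 -20; 30 -20 38]
step 0: y = z − H·x̄ = [22]
step 0: S = H·P̄·Hᵀ + R = [318]
step 0: K = P̄·Hᵀ·S⁻¹ = [-5/53; 56/159; -11/159]
step 0: x' = x̄ + K·y = [102/53, 278/159, -1355/159]
step 0: P' = (I − K·H)·P̄ = [2341/53 -500/53 1480/53; -500/53 724/159 -1948/159; 1480/53 -1948/159 5800/159]
step 1: x̄ = F·x = [-5539/159, 922/53, -4037/159]
step 1: P̄ = F·P·Fᵀ + Q = [44077/159 -6622/53 21971/159; -6622/53 5240/53 4082/53; 21971/159 4082/53 101911/159]
step 1: y = z − H·x̄ = [-3943/159]
step 1: S = H·P̄·Hᵀ + R = [317503/159]
step 1: K = P̄·Hᵀ·S⁻¹ = [-37627/317503; 59406/317503; 138649/317503]
step 1: x' = x̄ + K·y = [-10127584/317503, 4050160/317503, -11499702/317503]
step 1: P' = (I − K·H)·P̄ = [79111878/317503 -25611604/317503 76684304/317503; -25611604/317503 9195436/317503 -27348684/317503; 76684304/317503 -27348684/317503 82600648/317503]

step 0: x' = [102/53, 278/159, -1355/159], P' = [2341/53 -500/53 1480/53; -500/53 724/159 -1948/159; 1480/53 -1948/159 5800/159]
step 1: x' = [-10127584/317503, 4050160/317503, -11499702/317503], P' = [79111878/317503 -25611604/317503 76684304/317503; -25611604/317503 9195436/317503 -27348684/317503; 76684304/317503 -27348684/317503 82600648/317503]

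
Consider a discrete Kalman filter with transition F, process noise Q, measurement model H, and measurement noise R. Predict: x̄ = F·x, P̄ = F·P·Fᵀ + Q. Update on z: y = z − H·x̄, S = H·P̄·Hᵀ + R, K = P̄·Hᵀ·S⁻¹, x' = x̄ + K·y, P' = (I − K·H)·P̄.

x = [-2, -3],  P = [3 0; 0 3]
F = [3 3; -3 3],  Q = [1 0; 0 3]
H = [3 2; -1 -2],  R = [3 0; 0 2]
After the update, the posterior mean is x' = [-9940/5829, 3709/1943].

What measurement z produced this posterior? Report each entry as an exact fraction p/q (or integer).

z = [-1, -2]

x̄ = F·x = [-15, -3]
P̄ = F·P·Fᵀ + Q = [55 0; 0 57]
S = H·P̄·Hᵀ + R = [726 -393; -393 285]
K = P̄·Hᵀ·S⁻¹ = [8470/17487 8305/17487; -456/1943 -1406/1943]
x' − x̄ = [77495/5829, 9538/1943] = K·y
y = (KᵀK)⁻¹·Kᵀ·(x' − x̄) = [50, -23]
z = y + H·x̄ = [50, -23] + [-51, 21] = [-1, -2]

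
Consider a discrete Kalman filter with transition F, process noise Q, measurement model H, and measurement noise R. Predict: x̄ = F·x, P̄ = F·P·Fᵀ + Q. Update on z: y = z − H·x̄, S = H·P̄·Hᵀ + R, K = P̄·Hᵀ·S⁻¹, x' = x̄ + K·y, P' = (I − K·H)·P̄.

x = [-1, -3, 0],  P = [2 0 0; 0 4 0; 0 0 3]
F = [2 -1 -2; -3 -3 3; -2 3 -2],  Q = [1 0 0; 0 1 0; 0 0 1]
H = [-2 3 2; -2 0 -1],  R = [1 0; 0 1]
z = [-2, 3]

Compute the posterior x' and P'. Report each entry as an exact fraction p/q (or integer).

x' = [89635/25261, 212166/25261, -253300/25261]
P' = [170239/25261 337248/25261 -336935/25261; 337248/25261 681928/25261 -684009/25261; -336935/25261 -684009/25261 1383247/50522]

x̄ = F·x = [1, 12, -7]
P̄ = F·P·Fᵀ + Q = [25 -18 -8; -18 82 -42; -8 -42 57]
y = z − H·x̄ = [-22, -2]
S = H·P̄·Hᵀ + R = [843 236; 236 126]
K = P̄·Hᵀ·S⁻¹ = [-2604/25261 -3543/25261; 3270/25261 9513/25261; 5090/25261 -35507/50522]
x' = x̄ + K·y = [89635/25261, 212166/25261, -253300/25261]
P' = (I − K·H)·P̄ = [170239/25261 337248/25261 -336935/25261; 337248/25261 681928/25261 -684009/25261; -336935/25261 -684009/25261 1383247/50522]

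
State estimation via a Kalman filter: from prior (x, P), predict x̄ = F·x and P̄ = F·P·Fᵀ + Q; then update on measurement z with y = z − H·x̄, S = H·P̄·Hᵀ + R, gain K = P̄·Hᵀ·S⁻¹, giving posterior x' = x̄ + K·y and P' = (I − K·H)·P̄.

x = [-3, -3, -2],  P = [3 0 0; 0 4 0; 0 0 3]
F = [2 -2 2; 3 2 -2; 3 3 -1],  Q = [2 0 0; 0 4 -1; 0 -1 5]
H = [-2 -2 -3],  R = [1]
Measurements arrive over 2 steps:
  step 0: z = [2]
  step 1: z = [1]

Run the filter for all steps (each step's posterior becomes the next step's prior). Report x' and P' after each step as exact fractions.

step 0: x' = [-960/373, 951/373, -249/373], P' = [15470/373 -5592/373 -6583/373; -5592/373 4318/373 1743/746; -6583/373 1743/746 15331/1492]
step 1: x' = [-61268206/6375325, 58874954/19125975, 76899703/19125975], P' = [769945474/6375325 -220641122/6375325 -366020354/6375325; -220641122/6375325 271361498/19125975 261587086/19125975; -366020354/6375325 261587086/19125975 558600827/19125975]

step 0: x̄ = F·x = [-4, -11, -16]
step 0: P̄ = F·P·Fᵀ + Q = [42 -10 -12; -10 59 56; -12 56 71]
step 0: y = z − H·x̄ = [-76]
step 0: S = H·P̄·Hᵀ + R = [1492]
step 0: K = P̄·Hᵀ·S⁻¹ = [-7/373; -133/746; -301/1492]
step 0: x' = x̄ + K·y = [-960/373, 951/373, -249/373]
step 0: P' = (I − K·H)·P̄ = [15470/373 -5592/373 -6583/373; -5592/373 4318/373 1743/746; -6583/373 1743/746 15331/1492]
step 1: x̄ = F·x = [-4320/373, -480/373, 222/373]
step 1: P̄ = F·P·Fᵀ + Q = [80329/373 65207/373 79773/746; 65207/373 178245/373 281651/746; 79773/746 281651/746 469611/1492]
step 1: y = z − H·x̄ = [-8561/373]
step 1: S = H·P̄·Hᵀ + R = [19125975/1492]
step 1: K = P̄·Hᵀ·S⁻¹ = [-547642/6375325; -3637522/19125975; -2854529/19125975]
step 1: x' = x̄ + K·y = [-61268206/6375325, 58874954/19125975, 76899703/19125975]
step 1: P' = (I − K·H)·P̄ = [769945474/6375325 -220641122/6375325 -366020354/6375325; -220641122/6375325 271361498/19125975 261587086/19125975; -366020354/6375325 261587086/19125975 558600827/19125975]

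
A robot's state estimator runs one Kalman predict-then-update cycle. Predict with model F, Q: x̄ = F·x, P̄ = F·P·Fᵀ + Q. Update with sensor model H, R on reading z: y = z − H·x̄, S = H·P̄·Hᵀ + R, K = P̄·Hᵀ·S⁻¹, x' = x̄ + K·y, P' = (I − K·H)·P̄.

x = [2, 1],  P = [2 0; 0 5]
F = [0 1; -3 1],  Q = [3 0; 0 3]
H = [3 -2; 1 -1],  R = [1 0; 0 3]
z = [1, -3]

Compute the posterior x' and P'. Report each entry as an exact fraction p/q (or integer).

x' = [125/62, 82/31]
P' = [267/62 194/31; 194/31 289/31]

x̄ = F·x = [1, -5]
P̄ = F·P·Fᵀ + Q = [8 5; 5 26]
y = z − H·x̄ = [-12, -9]
S = H·P̄·Hᵀ + R = [117 51; 51 27]
K = P̄·Hᵀ·S⁻¹ = [25/62 -121/186; 4/31 -95/93]
x' = x̄ + K·y = [125/62, 82/31]
P' = (I − K·H)·P̄ = [267/62 194/31; 194/31 289/31]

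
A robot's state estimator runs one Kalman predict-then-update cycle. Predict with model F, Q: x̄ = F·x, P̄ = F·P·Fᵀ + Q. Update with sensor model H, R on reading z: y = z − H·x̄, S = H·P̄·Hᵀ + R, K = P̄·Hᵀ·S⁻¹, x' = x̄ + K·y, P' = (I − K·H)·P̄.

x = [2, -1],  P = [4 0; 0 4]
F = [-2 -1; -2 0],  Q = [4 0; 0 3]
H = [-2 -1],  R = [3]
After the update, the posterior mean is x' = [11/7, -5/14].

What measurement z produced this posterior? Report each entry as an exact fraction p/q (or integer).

x̄ = F·x = [-3, -4]
P̄ = F·P·Fᵀ + Q = [24 16; 16 19]
S = H·P̄·Hᵀ + R = [182]
K = P̄·Hᵀ·S⁻¹ = [-32/91; -51/182]
x' − x̄ = [32/7, 51/14] = K·y
y = (KᵀK)⁻¹·Kᵀ·(x' − x̄) = [-13]
z = y + H·x̄ = [-13] + [10] = [-3]

z = [-3]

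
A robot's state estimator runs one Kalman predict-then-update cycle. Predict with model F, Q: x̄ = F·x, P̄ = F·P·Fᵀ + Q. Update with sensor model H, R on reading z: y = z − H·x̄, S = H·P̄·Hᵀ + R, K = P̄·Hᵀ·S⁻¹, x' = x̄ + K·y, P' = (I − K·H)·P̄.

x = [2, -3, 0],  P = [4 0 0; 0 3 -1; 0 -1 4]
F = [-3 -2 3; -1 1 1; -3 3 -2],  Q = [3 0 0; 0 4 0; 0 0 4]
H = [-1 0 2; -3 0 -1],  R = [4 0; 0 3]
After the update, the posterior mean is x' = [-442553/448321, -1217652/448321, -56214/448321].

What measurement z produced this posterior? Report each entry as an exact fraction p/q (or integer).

x̄ = F·x = [0, -5, -15]
P̄ = F·P·Fᵀ + Q = [99 17 -19; 17 13 12; -19 12 95]
S = H·P̄·Hᵀ + R = [559 202; 202 875]
K = P̄·Hᵀ·S⁻¹ = [-63719/448321 -127728/448321; 18851/448321 -36631/448321; 190551/448321 -63460/448321]
x' − x̄ = [-442553/448321, 1023953/448321, 6668601/448321] = K·y
y = (KᵀK)⁻¹·Kᵀ·(x' − x̄) = [31, -12]
z = y + H·x̄ = [31, -12] + [-30, 15] = [1, 3]

z = [1, 3]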